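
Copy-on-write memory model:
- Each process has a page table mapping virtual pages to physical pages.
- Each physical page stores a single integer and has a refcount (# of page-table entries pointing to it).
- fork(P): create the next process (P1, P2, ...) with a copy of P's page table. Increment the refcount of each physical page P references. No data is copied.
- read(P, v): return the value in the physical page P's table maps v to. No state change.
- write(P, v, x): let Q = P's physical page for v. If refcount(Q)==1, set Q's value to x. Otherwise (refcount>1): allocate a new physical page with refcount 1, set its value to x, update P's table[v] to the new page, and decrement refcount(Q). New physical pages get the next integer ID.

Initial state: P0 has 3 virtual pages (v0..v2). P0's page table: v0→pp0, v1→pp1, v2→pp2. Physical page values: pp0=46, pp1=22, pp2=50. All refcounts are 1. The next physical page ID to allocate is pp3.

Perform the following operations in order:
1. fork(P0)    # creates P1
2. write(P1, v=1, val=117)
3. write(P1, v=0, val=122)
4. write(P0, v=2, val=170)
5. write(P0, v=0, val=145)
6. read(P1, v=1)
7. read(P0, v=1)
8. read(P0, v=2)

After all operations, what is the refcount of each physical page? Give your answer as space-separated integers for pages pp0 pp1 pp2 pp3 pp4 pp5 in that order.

Op 1: fork(P0) -> P1. 3 ppages; refcounts: pp0:2 pp1:2 pp2:2
Op 2: write(P1, v1, 117). refcount(pp1)=2>1 -> COPY to pp3. 4 ppages; refcounts: pp0:2 pp1:1 pp2:2 pp3:1
Op 3: write(P1, v0, 122). refcount(pp0)=2>1 -> COPY to pp4. 5 ppages; refcounts: pp0:1 pp1:1 pp2:2 pp3:1 pp4:1
Op 4: write(P0, v2, 170). refcount(pp2)=2>1 -> COPY to pp5. 6 ppages; refcounts: pp0:1 pp1:1 pp2:1 pp3:1 pp4:1 pp5:1
Op 5: write(P0, v0, 145). refcount(pp0)=1 -> write in place. 6 ppages; refcounts: pp0:1 pp1:1 pp2:1 pp3:1 pp4:1 pp5:1
Op 6: read(P1, v1) -> 117. No state change.
Op 7: read(P0, v1) -> 22. No state change.
Op 8: read(P0, v2) -> 170. No state change.

Answer: 1 1 1 1 1 1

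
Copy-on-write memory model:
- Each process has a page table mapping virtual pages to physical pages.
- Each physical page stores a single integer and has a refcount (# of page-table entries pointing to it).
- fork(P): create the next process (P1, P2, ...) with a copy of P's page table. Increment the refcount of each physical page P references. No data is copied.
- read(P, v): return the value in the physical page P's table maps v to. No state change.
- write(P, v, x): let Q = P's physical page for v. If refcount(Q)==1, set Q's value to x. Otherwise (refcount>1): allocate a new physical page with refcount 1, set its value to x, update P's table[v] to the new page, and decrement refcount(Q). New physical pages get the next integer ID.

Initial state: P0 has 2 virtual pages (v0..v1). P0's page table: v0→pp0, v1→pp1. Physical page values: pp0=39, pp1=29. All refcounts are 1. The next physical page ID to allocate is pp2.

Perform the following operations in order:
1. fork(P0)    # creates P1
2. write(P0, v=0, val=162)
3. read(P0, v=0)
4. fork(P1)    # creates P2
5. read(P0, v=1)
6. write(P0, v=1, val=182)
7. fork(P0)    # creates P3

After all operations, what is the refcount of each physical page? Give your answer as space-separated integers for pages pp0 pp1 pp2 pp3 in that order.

Op 1: fork(P0) -> P1. 2 ppages; refcounts: pp0:2 pp1:2
Op 2: write(P0, v0, 162). refcount(pp0)=2>1 -> COPY to pp2. 3 ppages; refcounts: pp0:1 pp1:2 pp2:1
Op 3: read(P0, v0) -> 162. No state change.
Op 4: fork(P1) -> P2. 3 ppages; refcounts: pp0:2 pp1:3 pp2:1
Op 5: read(P0, v1) -> 29. No state change.
Op 6: write(P0, v1, 182). refcount(pp1)=3>1 -> COPY to pp3. 4 ppages; refcounts: pp0:2 pp1:2 pp2:1 pp3:1
Op 7: fork(P0) -> P3. 4 ppages; refcounts: pp0:2 pp1:2 pp2:2 pp3:2

Answer: 2 2 2 2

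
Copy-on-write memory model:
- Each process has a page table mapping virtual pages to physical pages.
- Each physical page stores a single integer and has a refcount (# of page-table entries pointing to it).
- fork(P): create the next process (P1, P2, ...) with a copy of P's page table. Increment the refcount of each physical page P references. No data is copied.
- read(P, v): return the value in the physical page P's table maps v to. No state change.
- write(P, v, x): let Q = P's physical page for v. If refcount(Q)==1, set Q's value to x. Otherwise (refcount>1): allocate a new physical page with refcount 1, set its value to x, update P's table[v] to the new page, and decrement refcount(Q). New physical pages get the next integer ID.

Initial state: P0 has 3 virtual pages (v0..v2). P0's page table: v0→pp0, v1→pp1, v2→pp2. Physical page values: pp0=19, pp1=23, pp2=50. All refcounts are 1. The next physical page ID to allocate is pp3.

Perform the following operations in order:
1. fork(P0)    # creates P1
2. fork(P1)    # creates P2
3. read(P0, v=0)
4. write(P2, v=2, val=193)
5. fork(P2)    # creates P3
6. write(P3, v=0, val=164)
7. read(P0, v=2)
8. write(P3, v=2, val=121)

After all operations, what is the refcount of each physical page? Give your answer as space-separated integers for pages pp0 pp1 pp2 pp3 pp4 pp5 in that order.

Op 1: fork(P0) -> P1. 3 ppages; refcounts: pp0:2 pp1:2 pp2:2
Op 2: fork(P1) -> P2. 3 ppages; refcounts: pp0:3 pp1:3 pp2:3
Op 3: read(P0, v0) -> 19. No state change.
Op 4: write(P2, v2, 193). refcount(pp2)=3>1 -> COPY to pp3. 4 ppages; refcounts: pp0:3 pp1:3 pp2:2 pp3:1
Op 5: fork(P2) -> P3. 4 ppages; refcounts: pp0:4 pp1:4 pp2:2 pp3:2
Op 6: write(P3, v0, 164). refcount(pp0)=4>1 -> COPY to pp4. 5 ppages; refcounts: pp0:3 pp1:4 pp2:2 pp3:2 pp4:1
Op 7: read(P0, v2) -> 50. No state change.
Op 8: write(P3, v2, 121). refcount(pp3)=2>1 -> COPY to pp5. 6 ppages; refcounts: pp0:3 pp1:4 pp2:2 pp3:1 pp4:1 pp5:1

Answer: 3 4 2 1 1 1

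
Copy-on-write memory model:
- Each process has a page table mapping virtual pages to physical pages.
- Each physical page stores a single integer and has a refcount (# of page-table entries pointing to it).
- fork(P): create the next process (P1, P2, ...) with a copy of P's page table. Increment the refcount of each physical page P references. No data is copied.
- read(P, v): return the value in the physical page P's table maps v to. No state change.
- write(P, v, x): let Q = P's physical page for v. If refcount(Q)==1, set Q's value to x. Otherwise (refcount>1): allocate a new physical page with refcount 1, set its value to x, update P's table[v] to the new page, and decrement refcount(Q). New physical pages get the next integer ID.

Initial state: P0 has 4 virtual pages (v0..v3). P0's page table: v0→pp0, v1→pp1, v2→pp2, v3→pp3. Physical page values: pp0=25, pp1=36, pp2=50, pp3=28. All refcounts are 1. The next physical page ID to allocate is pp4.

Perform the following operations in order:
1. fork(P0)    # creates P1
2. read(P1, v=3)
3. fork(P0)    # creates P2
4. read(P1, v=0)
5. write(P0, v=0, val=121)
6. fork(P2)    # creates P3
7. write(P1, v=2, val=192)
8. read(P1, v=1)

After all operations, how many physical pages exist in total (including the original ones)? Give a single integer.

Op 1: fork(P0) -> P1. 4 ppages; refcounts: pp0:2 pp1:2 pp2:2 pp3:2
Op 2: read(P1, v3) -> 28. No state change.
Op 3: fork(P0) -> P2. 4 ppages; refcounts: pp0:3 pp1:3 pp2:3 pp3:3
Op 4: read(P1, v0) -> 25. No state change.
Op 5: write(P0, v0, 121). refcount(pp0)=3>1 -> COPY to pp4. 5 ppages; refcounts: pp0:2 pp1:3 pp2:3 pp3:3 pp4:1
Op 6: fork(P2) -> P3. 5 ppages; refcounts: pp0:3 pp1:4 pp2:4 pp3:4 pp4:1
Op 7: write(P1, v2, 192). refcount(pp2)=4>1 -> COPY to pp5. 6 ppages; refcounts: pp0:3 pp1:4 pp2:3 pp3:4 pp4:1 pp5:1
Op 8: read(P1, v1) -> 36. No state change.

Answer: 6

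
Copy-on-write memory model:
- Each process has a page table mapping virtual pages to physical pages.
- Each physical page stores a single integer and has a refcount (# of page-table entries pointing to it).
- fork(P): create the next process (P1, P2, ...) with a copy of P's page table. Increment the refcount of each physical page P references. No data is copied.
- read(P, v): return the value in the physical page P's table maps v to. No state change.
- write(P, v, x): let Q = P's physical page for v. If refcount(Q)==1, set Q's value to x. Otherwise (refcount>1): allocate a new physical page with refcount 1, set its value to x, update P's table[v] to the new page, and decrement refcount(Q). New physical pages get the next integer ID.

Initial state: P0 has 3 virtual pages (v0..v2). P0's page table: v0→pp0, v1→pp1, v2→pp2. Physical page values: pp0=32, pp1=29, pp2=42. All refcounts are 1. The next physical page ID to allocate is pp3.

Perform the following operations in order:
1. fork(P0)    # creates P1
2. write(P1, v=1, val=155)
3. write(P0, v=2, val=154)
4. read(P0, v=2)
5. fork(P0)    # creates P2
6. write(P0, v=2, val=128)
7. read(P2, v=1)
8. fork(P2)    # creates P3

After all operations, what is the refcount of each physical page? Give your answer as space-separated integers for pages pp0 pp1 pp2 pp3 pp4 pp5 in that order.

Op 1: fork(P0) -> P1. 3 ppages; refcounts: pp0:2 pp1:2 pp2:2
Op 2: write(P1, v1, 155). refcount(pp1)=2>1 -> COPY to pp3. 4 ppages; refcounts: pp0:2 pp1:1 pp2:2 pp3:1
Op 3: write(P0, v2, 154). refcount(pp2)=2>1 -> COPY to pp4. 5 ppages; refcounts: pp0:2 pp1:1 pp2:1 pp3:1 pp4:1
Op 4: read(P0, v2) -> 154. No state change.
Op 5: fork(P0) -> P2. 5 ppages; refcounts: pp0:3 pp1:2 pp2:1 pp3:1 pp4:2
Op 6: write(P0, v2, 128). refcount(pp4)=2>1 -> COPY to pp5. 6 ppages; refcounts: pp0:3 pp1:2 pp2:1 pp3:1 pp4:1 pp5:1
Op 7: read(P2, v1) -> 29. No state change.
Op 8: fork(P2) -> P3. 6 ppages; refcounts: pp0:4 pp1:3 pp2:1 pp3:1 pp4:2 pp5:1

Answer: 4 3 1 1 2 1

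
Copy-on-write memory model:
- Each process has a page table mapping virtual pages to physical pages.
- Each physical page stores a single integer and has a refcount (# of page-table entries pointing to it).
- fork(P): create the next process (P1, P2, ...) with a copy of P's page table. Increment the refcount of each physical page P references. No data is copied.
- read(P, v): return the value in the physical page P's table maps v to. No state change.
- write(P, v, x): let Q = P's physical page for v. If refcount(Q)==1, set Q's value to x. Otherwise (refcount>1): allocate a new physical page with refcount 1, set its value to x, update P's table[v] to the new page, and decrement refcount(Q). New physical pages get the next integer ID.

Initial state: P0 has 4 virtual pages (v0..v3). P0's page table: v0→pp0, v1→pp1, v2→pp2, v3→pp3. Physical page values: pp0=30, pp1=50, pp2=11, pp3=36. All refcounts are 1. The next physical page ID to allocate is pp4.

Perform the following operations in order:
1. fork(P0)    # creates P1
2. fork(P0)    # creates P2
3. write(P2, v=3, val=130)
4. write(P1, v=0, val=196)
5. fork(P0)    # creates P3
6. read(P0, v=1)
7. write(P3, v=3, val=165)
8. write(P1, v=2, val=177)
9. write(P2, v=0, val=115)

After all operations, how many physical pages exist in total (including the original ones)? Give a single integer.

Op 1: fork(P0) -> P1. 4 ppages; refcounts: pp0:2 pp1:2 pp2:2 pp3:2
Op 2: fork(P0) -> P2. 4 ppages; refcounts: pp0:3 pp1:3 pp2:3 pp3:3
Op 3: write(P2, v3, 130). refcount(pp3)=3>1 -> COPY to pp4. 5 ppages; refcounts: pp0:3 pp1:3 pp2:3 pp3:2 pp4:1
Op 4: write(P1, v0, 196). refcount(pp0)=3>1 -> COPY to pp5. 6 ppages; refcounts: pp0:2 pp1:3 pp2:3 pp3:2 pp4:1 pp5:1
Op 5: fork(P0) -> P3. 6 ppages; refcounts: pp0:3 pp1:4 pp2:4 pp3:3 pp4:1 pp5:1
Op 6: read(P0, v1) -> 50. No state change.
Op 7: write(P3, v3, 165). refcount(pp3)=3>1 -> COPY to pp6. 7 ppages; refcounts: pp0:3 pp1:4 pp2:4 pp3:2 pp4:1 pp5:1 pp6:1
Op 8: write(P1, v2, 177). refcount(pp2)=4>1 -> COPY to pp7. 8 ppages; refcounts: pp0:3 pp1:4 pp2:3 pp3:2 pp4:1 pp5:1 pp6:1 pp7:1
Op 9: write(P2, v0, 115). refcount(pp0)=3>1 -> COPY to pp8. 9 ppages; refcounts: pp0:2 pp1:4 pp2:3 pp3:2 pp4:1 pp5:1 pp6:1 pp7:1 pp8:1

Answer: 9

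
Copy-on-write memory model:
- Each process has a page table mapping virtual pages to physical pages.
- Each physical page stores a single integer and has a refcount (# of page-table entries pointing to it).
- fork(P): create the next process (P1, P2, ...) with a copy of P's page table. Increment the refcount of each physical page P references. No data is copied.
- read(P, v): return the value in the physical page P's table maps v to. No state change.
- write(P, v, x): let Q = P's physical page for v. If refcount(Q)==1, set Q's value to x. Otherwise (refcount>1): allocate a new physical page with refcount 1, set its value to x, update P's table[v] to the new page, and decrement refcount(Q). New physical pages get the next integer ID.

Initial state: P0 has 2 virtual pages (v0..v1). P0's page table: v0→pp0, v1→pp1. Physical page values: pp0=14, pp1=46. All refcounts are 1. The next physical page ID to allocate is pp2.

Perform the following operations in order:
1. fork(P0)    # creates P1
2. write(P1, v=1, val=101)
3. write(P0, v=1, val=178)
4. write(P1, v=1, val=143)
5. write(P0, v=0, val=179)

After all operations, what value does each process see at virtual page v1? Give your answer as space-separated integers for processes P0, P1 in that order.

Answer: 178 143

Derivation:
Op 1: fork(P0) -> P1. 2 ppages; refcounts: pp0:2 pp1:2
Op 2: write(P1, v1, 101). refcount(pp1)=2>1 -> COPY to pp2. 3 ppages; refcounts: pp0:2 pp1:1 pp2:1
Op 3: write(P0, v1, 178). refcount(pp1)=1 -> write in place. 3 ppages; refcounts: pp0:2 pp1:1 pp2:1
Op 4: write(P1, v1, 143). refcount(pp2)=1 -> write in place. 3 ppages; refcounts: pp0:2 pp1:1 pp2:1
Op 5: write(P0, v0, 179). refcount(pp0)=2>1 -> COPY to pp3. 4 ppages; refcounts: pp0:1 pp1:1 pp2:1 pp3:1
P0: v1 -> pp1 = 178
P1: v1 -> pp2 = 143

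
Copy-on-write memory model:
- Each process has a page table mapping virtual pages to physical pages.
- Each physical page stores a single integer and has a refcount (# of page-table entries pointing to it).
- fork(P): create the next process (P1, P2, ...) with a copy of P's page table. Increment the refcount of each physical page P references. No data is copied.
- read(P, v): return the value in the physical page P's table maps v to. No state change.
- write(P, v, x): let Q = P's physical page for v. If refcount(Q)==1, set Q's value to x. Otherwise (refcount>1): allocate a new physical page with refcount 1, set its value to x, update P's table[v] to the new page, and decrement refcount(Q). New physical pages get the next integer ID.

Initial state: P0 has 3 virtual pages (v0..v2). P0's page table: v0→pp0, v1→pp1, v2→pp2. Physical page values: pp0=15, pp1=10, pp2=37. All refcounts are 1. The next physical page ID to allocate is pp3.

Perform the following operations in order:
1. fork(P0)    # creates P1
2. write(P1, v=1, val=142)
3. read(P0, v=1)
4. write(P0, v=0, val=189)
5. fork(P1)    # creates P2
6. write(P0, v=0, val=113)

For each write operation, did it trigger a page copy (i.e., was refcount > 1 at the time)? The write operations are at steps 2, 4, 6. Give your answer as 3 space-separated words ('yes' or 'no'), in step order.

Op 1: fork(P0) -> P1. 3 ppages; refcounts: pp0:2 pp1:2 pp2:2
Op 2: write(P1, v1, 142). refcount(pp1)=2>1 -> COPY to pp3. 4 ppages; refcounts: pp0:2 pp1:1 pp2:2 pp3:1
Op 3: read(P0, v1) -> 10. No state change.
Op 4: write(P0, v0, 189). refcount(pp0)=2>1 -> COPY to pp4. 5 ppages; refcounts: pp0:1 pp1:1 pp2:2 pp3:1 pp4:1
Op 5: fork(P1) -> P2. 5 ppages; refcounts: pp0:2 pp1:1 pp2:3 pp3:2 pp4:1
Op 6: write(P0, v0, 113). refcount(pp4)=1 -> write in place. 5 ppages; refcounts: pp0:2 pp1:1 pp2:3 pp3:2 pp4:1

yes yes no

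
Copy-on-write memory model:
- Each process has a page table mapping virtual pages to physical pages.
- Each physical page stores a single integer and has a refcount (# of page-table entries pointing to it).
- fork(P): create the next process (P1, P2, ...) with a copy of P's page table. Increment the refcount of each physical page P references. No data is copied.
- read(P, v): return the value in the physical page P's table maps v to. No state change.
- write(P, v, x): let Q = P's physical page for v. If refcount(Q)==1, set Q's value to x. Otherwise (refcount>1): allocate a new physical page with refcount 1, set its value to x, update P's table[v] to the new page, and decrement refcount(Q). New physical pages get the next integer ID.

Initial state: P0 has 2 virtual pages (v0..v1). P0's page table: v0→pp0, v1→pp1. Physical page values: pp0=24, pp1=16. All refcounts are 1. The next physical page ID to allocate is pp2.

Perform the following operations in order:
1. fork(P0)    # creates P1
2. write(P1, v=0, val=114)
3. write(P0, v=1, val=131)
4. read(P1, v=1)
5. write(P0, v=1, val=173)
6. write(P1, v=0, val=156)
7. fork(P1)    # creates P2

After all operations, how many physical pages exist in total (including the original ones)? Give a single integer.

Answer: 4

Derivation:
Op 1: fork(P0) -> P1. 2 ppages; refcounts: pp0:2 pp1:2
Op 2: write(P1, v0, 114). refcount(pp0)=2>1 -> COPY to pp2. 3 ppages; refcounts: pp0:1 pp1:2 pp2:1
Op 3: write(P0, v1, 131). refcount(pp1)=2>1 -> COPY to pp3. 4 ppages; refcounts: pp0:1 pp1:1 pp2:1 pp3:1
Op 4: read(P1, v1) -> 16. No state change.
Op 5: write(P0, v1, 173). refcount(pp3)=1 -> write in place. 4 ppages; refcounts: pp0:1 pp1:1 pp2:1 pp3:1
Op 6: write(P1, v0, 156). refcount(pp2)=1 -> write in place. 4 ppages; refcounts: pp0:1 pp1:1 pp2:1 pp3:1
Op 7: fork(P1) -> P2. 4 ppages; refcounts: pp0:1 pp1:2 pp2:2 pp3:1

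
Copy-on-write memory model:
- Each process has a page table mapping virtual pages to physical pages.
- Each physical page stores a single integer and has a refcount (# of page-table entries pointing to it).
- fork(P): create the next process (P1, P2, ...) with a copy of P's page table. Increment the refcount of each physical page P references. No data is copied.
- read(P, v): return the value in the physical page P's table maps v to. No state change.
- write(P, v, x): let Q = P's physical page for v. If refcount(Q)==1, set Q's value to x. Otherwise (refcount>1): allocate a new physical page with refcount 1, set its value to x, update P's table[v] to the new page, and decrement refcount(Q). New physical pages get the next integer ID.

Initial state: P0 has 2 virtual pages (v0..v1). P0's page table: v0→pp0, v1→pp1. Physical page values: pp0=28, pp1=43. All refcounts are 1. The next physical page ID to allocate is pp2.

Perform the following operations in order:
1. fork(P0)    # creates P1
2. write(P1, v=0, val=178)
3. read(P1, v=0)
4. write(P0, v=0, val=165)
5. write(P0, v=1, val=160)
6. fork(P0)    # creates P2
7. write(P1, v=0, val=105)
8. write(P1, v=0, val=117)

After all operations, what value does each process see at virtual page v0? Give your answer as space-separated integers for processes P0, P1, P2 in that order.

Answer: 165 117 165

Derivation:
Op 1: fork(P0) -> P1. 2 ppages; refcounts: pp0:2 pp1:2
Op 2: write(P1, v0, 178). refcount(pp0)=2>1 -> COPY to pp2. 3 ppages; refcounts: pp0:1 pp1:2 pp2:1
Op 3: read(P1, v0) -> 178. No state change.
Op 4: write(P0, v0, 165). refcount(pp0)=1 -> write in place. 3 ppages; refcounts: pp0:1 pp1:2 pp2:1
Op 5: write(P0, v1, 160). refcount(pp1)=2>1 -> COPY to pp3. 4 ppages; refcounts: pp0:1 pp1:1 pp2:1 pp3:1
Op 6: fork(P0) -> P2. 4 ppages; refcounts: pp0:2 pp1:1 pp2:1 pp3:2
Op 7: write(P1, v0, 105). refcount(pp2)=1 -> write in place. 4 ppages; refcounts: pp0:2 pp1:1 pp2:1 pp3:2
Op 8: write(P1, v0, 117). refcount(pp2)=1 -> write in place. 4 ppages; refcounts: pp0:2 pp1:1 pp2:1 pp3:2
P0: v0 -> pp0 = 165
P1: v0 -> pp2 = 117
P2: v0 -> pp0 = 165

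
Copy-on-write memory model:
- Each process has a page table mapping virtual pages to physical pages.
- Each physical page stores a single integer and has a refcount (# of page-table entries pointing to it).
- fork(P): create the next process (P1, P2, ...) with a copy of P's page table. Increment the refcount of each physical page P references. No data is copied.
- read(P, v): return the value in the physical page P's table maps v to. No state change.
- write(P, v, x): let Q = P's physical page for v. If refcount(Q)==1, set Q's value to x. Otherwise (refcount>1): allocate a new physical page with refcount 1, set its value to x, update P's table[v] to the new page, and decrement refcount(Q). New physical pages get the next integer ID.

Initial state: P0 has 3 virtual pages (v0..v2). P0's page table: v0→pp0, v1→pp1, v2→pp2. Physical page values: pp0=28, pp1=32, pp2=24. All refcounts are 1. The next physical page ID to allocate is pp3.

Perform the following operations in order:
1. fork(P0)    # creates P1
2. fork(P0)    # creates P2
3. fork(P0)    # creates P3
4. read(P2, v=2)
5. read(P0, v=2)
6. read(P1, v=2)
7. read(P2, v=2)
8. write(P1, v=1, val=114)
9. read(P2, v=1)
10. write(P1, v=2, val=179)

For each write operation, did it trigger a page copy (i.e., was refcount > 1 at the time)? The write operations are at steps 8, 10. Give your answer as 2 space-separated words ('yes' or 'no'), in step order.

Op 1: fork(P0) -> P1. 3 ppages; refcounts: pp0:2 pp1:2 pp2:2
Op 2: fork(P0) -> P2. 3 ppages; refcounts: pp0:3 pp1:3 pp2:3
Op 3: fork(P0) -> P3. 3 ppages; refcounts: pp0:4 pp1:4 pp2:4
Op 4: read(P2, v2) -> 24. No state change.
Op 5: read(P0, v2) -> 24. No state change.
Op 6: read(P1, v2) -> 24. No state change.
Op 7: read(P2, v2) -> 24. No state change.
Op 8: write(P1, v1, 114). refcount(pp1)=4>1 -> COPY to pp3. 4 ppages; refcounts: pp0:4 pp1:3 pp2:4 pp3:1
Op 9: read(P2, v1) -> 32. No state change.
Op 10: write(P1, v2, 179). refcount(pp2)=4>1 -> COPY to pp4. 5 ppages; refcounts: pp0:4 pp1:3 pp2:3 pp3:1 pp4:1

yes yes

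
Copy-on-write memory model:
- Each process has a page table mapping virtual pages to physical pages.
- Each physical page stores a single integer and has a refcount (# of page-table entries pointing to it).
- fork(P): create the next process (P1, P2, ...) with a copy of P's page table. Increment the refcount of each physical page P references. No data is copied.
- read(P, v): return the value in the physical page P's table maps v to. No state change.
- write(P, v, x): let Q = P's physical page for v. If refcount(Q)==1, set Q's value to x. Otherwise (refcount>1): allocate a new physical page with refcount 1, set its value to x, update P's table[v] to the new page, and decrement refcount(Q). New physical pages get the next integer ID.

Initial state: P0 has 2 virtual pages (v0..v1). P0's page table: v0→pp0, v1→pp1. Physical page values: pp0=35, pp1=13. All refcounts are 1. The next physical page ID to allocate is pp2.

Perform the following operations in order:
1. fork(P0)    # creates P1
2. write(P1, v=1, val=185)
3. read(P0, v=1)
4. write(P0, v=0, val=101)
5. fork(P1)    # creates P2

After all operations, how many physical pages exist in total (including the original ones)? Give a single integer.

Op 1: fork(P0) -> P1. 2 ppages; refcounts: pp0:2 pp1:2
Op 2: write(P1, v1, 185). refcount(pp1)=2>1 -> COPY to pp2. 3 ppages; refcounts: pp0:2 pp1:1 pp2:1
Op 3: read(P0, v1) -> 13. No state change.
Op 4: write(P0, v0, 101). refcount(pp0)=2>1 -> COPY to pp3. 4 ppages; refcounts: pp0:1 pp1:1 pp2:1 pp3:1
Op 5: fork(P1) -> P2. 4 ppages; refcounts: pp0:2 pp1:1 pp2:2 pp3:1

Answer: 4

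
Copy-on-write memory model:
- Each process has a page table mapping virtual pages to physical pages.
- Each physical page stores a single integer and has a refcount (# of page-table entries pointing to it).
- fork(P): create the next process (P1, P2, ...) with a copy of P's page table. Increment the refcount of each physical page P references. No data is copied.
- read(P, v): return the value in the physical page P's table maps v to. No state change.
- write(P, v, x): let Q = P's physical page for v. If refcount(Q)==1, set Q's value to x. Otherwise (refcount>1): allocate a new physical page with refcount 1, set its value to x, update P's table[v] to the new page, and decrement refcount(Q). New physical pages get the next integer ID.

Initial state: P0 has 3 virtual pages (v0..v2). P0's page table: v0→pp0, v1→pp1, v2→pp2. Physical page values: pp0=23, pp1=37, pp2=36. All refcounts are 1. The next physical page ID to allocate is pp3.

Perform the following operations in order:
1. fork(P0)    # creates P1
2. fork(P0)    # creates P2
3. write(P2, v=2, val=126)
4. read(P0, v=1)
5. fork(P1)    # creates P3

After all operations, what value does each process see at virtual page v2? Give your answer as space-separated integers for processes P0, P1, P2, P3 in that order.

Answer: 36 36 126 36

Derivation:
Op 1: fork(P0) -> P1. 3 ppages; refcounts: pp0:2 pp1:2 pp2:2
Op 2: fork(P0) -> P2. 3 ppages; refcounts: pp0:3 pp1:3 pp2:3
Op 3: write(P2, v2, 126). refcount(pp2)=3>1 -> COPY to pp3. 4 ppages; refcounts: pp0:3 pp1:3 pp2:2 pp3:1
Op 4: read(P0, v1) -> 37. No state change.
Op 5: fork(P1) -> P3. 4 ppages; refcounts: pp0:4 pp1:4 pp2:3 pp3:1
P0: v2 -> pp2 = 36
P1: v2 -> pp2 = 36
P2: v2 -> pp3 = 126
P3: v2 -> pp2 = 36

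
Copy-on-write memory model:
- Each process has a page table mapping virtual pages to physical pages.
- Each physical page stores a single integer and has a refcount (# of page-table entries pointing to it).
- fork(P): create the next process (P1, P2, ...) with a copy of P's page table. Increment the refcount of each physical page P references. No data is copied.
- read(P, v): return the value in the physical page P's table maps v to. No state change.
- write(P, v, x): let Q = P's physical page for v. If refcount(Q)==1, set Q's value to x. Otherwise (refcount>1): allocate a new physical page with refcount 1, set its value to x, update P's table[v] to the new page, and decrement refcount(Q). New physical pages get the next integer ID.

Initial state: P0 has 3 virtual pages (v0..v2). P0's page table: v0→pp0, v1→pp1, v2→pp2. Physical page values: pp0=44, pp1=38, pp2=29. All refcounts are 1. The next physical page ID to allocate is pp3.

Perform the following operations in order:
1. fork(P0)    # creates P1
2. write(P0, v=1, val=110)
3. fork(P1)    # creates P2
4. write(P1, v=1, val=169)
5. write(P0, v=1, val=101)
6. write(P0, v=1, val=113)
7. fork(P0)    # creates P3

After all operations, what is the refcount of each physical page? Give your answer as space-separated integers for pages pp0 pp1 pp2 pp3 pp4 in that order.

Answer: 4 1 4 2 1

Derivation:
Op 1: fork(P0) -> P1. 3 ppages; refcounts: pp0:2 pp1:2 pp2:2
Op 2: write(P0, v1, 110). refcount(pp1)=2>1 -> COPY to pp3. 4 ppages; refcounts: pp0:2 pp1:1 pp2:2 pp3:1
Op 3: fork(P1) -> P2. 4 ppages; refcounts: pp0:3 pp1:2 pp2:3 pp3:1
Op 4: write(P1, v1, 169). refcount(pp1)=2>1 -> COPY to pp4. 5 ppages; refcounts: pp0:3 pp1:1 pp2:3 pp3:1 pp4:1
Op 5: write(P0, v1, 101). refcount(pp3)=1 -> write in place. 5 ppages; refcounts: pp0:3 pp1:1 pp2:3 pp3:1 pp4:1
Op 6: write(P0, v1, 113). refcount(pp3)=1 -> write in place. 5 ppages; refcounts: pp0:3 pp1:1 pp2:3 pp3:1 pp4:1
Op 7: fork(P0) -> P3. 5 ppages; refcounts: pp0:4 pp1:1 pp2:4 pp3:2 pp4:1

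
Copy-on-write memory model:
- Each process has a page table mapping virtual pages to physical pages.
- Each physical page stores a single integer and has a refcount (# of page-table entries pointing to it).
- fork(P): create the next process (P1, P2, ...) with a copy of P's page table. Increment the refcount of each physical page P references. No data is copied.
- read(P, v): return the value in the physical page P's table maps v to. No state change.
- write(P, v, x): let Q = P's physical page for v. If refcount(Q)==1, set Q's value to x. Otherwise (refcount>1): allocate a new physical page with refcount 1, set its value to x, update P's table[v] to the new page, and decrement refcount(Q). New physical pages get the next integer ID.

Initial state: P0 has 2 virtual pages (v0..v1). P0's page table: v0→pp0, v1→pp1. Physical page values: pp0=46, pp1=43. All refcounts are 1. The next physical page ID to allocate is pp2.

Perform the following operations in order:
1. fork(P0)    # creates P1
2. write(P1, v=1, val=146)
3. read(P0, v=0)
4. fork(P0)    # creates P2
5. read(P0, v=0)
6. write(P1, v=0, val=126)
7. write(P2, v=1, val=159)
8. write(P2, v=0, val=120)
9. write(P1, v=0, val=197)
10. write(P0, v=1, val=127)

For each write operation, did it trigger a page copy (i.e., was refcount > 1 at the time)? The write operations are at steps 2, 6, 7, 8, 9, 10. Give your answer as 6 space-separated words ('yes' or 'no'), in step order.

Op 1: fork(P0) -> P1. 2 ppages; refcounts: pp0:2 pp1:2
Op 2: write(P1, v1, 146). refcount(pp1)=2>1 -> COPY to pp2. 3 ppages; refcounts: pp0:2 pp1:1 pp2:1
Op 3: read(P0, v0) -> 46. No state change.
Op 4: fork(P0) -> P2. 3 ppages; refcounts: pp0:3 pp1:2 pp2:1
Op 5: read(P0, v0) -> 46. No state change.
Op 6: write(P1, v0, 126). refcount(pp0)=3>1 -> COPY to pp3. 4 ppages; refcounts: pp0:2 pp1:2 pp2:1 pp3:1
Op 7: write(P2, v1, 159). refcount(pp1)=2>1 -> COPY to pp4. 5 ppages; refcounts: pp0:2 pp1:1 pp2:1 pp3:1 pp4:1
Op 8: write(P2, v0, 120). refcount(pp0)=2>1 -> COPY to pp5. 6 ppages; refcounts: pp0:1 pp1:1 pp2:1 pp3:1 pp4:1 pp5:1
Op 9: write(P1, v0, 197). refcount(pp3)=1 -> write in place. 6 ppages; refcounts: pp0:1 pp1:1 pp2:1 pp3:1 pp4:1 pp5:1
Op 10: write(P0, v1, 127). refcount(pp1)=1 -> write in place. 6 ppages; refcounts: pp0:1 pp1:1 pp2:1 pp3:1 pp4:1 pp5:1

yes yes yes yes no no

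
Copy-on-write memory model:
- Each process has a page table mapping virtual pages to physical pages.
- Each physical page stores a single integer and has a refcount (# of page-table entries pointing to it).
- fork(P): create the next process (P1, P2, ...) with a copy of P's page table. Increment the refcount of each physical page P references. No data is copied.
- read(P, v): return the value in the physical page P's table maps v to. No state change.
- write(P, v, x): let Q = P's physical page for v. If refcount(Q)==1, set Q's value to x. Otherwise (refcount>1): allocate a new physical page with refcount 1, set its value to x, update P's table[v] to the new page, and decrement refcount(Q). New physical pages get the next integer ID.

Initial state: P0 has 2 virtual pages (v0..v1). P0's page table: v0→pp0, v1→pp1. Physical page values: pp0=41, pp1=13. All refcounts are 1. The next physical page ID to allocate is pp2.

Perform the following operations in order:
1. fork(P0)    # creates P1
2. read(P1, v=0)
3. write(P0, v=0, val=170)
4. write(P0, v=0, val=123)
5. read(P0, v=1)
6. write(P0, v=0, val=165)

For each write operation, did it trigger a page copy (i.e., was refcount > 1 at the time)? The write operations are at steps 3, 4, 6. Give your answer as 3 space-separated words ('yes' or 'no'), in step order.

Op 1: fork(P0) -> P1. 2 ppages; refcounts: pp0:2 pp1:2
Op 2: read(P1, v0) -> 41. No state change.
Op 3: write(P0, v0, 170). refcount(pp0)=2>1 -> COPY to pp2. 3 ppages; refcounts: pp0:1 pp1:2 pp2:1
Op 4: write(P0, v0, 123). refcount(pp2)=1 -> write in place. 3 ppages; refcounts: pp0:1 pp1:2 pp2:1
Op 5: read(P0, v1) -> 13. No state change.
Op 6: write(P0, v0, 165). refcount(pp2)=1 -> write in place. 3 ppages; refcounts: pp0:1 pp1:2 pp2:1

yes no no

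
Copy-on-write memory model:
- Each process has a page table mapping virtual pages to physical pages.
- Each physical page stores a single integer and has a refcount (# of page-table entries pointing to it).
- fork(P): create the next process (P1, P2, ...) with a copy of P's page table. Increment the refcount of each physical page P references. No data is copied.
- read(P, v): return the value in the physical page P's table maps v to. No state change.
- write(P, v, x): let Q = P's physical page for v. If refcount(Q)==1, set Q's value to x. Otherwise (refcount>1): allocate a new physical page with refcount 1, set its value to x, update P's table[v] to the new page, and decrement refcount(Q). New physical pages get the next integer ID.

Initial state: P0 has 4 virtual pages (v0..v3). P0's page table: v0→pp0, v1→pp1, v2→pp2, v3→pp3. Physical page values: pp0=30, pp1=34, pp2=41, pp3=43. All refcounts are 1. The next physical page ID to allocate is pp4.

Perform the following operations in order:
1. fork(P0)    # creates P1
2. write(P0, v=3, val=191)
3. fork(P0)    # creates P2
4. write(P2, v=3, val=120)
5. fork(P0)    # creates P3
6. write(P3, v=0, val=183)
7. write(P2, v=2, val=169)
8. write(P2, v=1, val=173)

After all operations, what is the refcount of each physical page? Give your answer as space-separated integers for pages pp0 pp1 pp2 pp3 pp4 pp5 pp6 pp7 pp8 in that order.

Op 1: fork(P0) -> P1. 4 ppages; refcounts: pp0:2 pp1:2 pp2:2 pp3:2
Op 2: write(P0, v3, 191). refcount(pp3)=2>1 -> COPY to pp4. 5 ppages; refcounts: pp0:2 pp1:2 pp2:2 pp3:1 pp4:1
Op 3: fork(P0) -> P2. 5 ppages; refcounts: pp0:3 pp1:3 pp2:3 pp3:1 pp4:2
Op 4: write(P2, v3, 120). refcount(pp4)=2>1 -> COPY to pp5. 6 ppages; refcounts: pp0:3 pp1:3 pp2:3 pp3:1 pp4:1 pp5:1
Op 5: fork(P0) -> P3. 6 ppages; refcounts: pp0:4 pp1:4 pp2:4 pp3:1 pp4:2 pp5:1
Op 6: write(P3, v0, 183). refcount(pp0)=4>1 -> COPY to pp6. 7 ppages; refcounts: pp0:3 pp1:4 pp2:4 pp3:1 pp4:2 pp5:1 pp6:1
Op 7: write(P2, v2, 169). refcount(pp2)=4>1 -> COPY to pp7. 8 ppages; refcounts: pp0:3 pp1:4 pp2:3 pp3:1 pp4:2 pp5:1 pp6:1 pp7:1
Op 8: write(P2, v1, 173). refcount(pp1)=4>1 -> COPY to pp8. 9 ppages; refcounts: pp0:3 pp1:3 pp2:3 pp3:1 pp4:2 pp5:1 pp6:1 pp7:1 pp8:1

Answer: 3 3 3 1 2 1 1 1 1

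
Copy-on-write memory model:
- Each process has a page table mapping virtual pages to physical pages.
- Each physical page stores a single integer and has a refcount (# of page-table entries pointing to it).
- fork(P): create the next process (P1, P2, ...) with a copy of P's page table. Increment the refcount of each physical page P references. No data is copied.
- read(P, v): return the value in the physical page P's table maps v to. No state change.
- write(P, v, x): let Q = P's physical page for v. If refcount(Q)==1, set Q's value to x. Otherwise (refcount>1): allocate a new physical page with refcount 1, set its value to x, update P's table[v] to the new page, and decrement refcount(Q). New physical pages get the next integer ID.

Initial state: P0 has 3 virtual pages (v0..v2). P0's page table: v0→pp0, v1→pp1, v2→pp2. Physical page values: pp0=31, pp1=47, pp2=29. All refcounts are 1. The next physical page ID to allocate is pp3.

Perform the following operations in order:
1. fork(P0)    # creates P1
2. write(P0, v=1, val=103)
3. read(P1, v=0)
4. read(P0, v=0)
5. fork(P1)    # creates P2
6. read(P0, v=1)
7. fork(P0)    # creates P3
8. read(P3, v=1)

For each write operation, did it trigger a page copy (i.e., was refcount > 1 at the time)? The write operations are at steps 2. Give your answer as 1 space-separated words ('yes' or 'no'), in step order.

Op 1: fork(P0) -> P1. 3 ppages; refcounts: pp0:2 pp1:2 pp2:2
Op 2: write(P0, v1, 103). refcount(pp1)=2>1 -> COPY to pp3. 4 ppages; refcounts: pp0:2 pp1:1 pp2:2 pp3:1
Op 3: read(P1, v0) -> 31. No state change.
Op 4: read(P0, v0) -> 31. No state change.
Op 5: fork(P1) -> P2. 4 ppages; refcounts: pp0:3 pp1:2 pp2:3 pp3:1
Op 6: read(P0, v1) -> 103. No state change.
Op 7: fork(P0) -> P3. 4 ppages; refcounts: pp0:4 pp1:2 pp2:4 pp3:2
Op 8: read(P3, v1) -> 103. No state change.

yes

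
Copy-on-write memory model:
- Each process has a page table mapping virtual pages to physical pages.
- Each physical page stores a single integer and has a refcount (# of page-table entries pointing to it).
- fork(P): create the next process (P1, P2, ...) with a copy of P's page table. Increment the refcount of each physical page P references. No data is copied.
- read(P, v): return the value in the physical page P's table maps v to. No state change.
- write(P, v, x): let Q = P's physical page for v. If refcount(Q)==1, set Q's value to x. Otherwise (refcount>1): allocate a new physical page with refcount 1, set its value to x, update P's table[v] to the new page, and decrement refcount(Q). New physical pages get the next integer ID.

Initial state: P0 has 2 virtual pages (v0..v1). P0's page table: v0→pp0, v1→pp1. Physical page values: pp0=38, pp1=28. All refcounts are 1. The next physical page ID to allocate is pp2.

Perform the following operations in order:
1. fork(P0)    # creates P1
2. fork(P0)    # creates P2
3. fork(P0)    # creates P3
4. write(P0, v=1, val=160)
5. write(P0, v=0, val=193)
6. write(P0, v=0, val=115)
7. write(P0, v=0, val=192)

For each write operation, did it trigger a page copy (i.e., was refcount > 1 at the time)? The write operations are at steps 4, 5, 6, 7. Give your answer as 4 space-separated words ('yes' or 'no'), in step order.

Op 1: fork(P0) -> P1. 2 ppages; refcounts: pp0:2 pp1:2
Op 2: fork(P0) -> P2. 2 ppages; refcounts: pp0:3 pp1:3
Op 3: fork(P0) -> P3. 2 ppages; refcounts: pp0:4 pp1:4
Op 4: write(P0, v1, 160). refcount(pp1)=4>1 -> COPY to pp2. 3 ppages; refcounts: pp0:4 pp1:3 pp2:1
Op 5: write(P0, v0, 193). refcount(pp0)=4>1 -> COPY to pp3. 4 ppages; refcounts: pp0:3 pp1:3 pp2:1 pp3:1
Op 6: write(P0, v0, 115). refcount(pp3)=1 -> write in place. 4 ppages; refcounts: pp0:3 pp1:3 pp2:1 pp3:1
Op 7: write(P0, v0, 192). refcount(pp3)=1 -> write in place. 4 ppages; refcounts: pp0:3 pp1:3 pp2:1 pp3:1

yes yes no no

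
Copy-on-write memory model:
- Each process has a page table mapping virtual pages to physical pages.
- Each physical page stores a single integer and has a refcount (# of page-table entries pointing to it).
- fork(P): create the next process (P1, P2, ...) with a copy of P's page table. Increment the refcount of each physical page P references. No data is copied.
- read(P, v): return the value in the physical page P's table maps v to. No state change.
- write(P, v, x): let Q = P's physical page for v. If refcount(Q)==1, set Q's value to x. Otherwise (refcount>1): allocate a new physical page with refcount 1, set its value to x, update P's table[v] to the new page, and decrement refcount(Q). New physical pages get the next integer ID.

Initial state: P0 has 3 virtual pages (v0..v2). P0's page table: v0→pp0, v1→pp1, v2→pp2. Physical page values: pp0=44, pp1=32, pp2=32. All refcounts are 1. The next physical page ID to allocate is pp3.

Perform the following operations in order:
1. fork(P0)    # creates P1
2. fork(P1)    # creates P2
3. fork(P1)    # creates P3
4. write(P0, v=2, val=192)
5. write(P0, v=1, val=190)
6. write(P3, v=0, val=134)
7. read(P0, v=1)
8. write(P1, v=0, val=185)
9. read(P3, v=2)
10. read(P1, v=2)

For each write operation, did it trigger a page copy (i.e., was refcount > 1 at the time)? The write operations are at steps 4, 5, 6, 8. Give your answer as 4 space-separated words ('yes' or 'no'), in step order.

Op 1: fork(P0) -> P1. 3 ppages; refcounts: pp0:2 pp1:2 pp2:2
Op 2: fork(P1) -> P2. 3 ppages; refcounts: pp0:3 pp1:3 pp2:3
Op 3: fork(P1) -> P3. 3 ppages; refcounts: pp0:4 pp1:4 pp2:4
Op 4: write(P0, v2, 192). refcount(pp2)=4>1 -> COPY to pp3. 4 ppages; refcounts: pp0:4 pp1:4 pp2:3 pp3:1
Op 5: write(P0, v1, 190). refcount(pp1)=4>1 -> COPY to pp4. 5 ppages; refcounts: pp0:4 pp1:3 pp2:3 pp3:1 pp4:1
Op 6: write(P3, v0, 134). refcount(pp0)=4>1 -> COPY to pp5. 6 ppages; refcounts: pp0:3 pp1:3 pp2:3 pp3:1 pp4:1 pp5:1
Op 7: read(P0, v1) -> 190. No state change.
Op 8: write(P1, v0, 185). refcount(pp0)=3>1 -> COPY to pp6. 7 ppages; refcounts: pp0:2 pp1:3 pp2:3 pp3:1 pp4:1 pp5:1 pp6:1
Op 9: read(P3, v2) -> 32. No state change.
Op 10: read(P1, v2) -> 32. No state change.

yes yes yes yes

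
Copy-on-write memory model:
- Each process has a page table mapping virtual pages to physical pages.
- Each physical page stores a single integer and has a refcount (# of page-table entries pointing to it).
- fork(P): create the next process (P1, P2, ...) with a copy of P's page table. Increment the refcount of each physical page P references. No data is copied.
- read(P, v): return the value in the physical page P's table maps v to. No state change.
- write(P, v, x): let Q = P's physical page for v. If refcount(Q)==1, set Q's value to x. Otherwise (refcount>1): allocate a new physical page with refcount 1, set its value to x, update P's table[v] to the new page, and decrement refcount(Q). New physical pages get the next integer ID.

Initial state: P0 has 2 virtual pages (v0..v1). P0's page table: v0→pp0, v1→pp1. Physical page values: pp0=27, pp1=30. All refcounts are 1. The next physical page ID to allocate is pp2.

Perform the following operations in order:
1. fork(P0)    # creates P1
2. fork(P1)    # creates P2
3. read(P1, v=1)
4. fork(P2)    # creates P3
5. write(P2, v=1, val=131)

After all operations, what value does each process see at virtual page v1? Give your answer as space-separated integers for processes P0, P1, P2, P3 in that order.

Answer: 30 30 131 30

Derivation:
Op 1: fork(P0) -> P1. 2 ppages; refcounts: pp0:2 pp1:2
Op 2: fork(P1) -> P2. 2 ppages; refcounts: pp0:3 pp1:3
Op 3: read(P1, v1) -> 30. No state change.
Op 4: fork(P2) -> P3. 2 ppages; refcounts: pp0:4 pp1:4
Op 5: write(P2, v1, 131). refcount(pp1)=4>1 -> COPY to pp2. 3 ppages; refcounts: pp0:4 pp1:3 pp2:1
P0: v1 -> pp1 = 30
P1: v1 -> pp1 = 30
P2: v1 -> pp2 = 131
P3: v1 -> pp1 = 30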